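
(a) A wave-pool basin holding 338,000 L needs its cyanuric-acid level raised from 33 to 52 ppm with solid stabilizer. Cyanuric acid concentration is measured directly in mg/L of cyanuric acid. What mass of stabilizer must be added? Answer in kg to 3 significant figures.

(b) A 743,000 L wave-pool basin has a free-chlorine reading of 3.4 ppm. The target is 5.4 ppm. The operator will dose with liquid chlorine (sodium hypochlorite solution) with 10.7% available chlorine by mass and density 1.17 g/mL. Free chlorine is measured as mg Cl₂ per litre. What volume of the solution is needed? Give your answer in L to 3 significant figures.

(a) 6.42 kg; (b) 11.9 L

(a) CYA to add: (52 − 33) = 19 mg/L × 338,000 L = 6422 g cyanuric acid.

(b) Chlorine deficit: 5.4 − 3.4 = 2 ppm = 2 mg/L as Cl₂.
(b) Cl₂ equivalent needed: 2 mg/L × 743,000 L = 1,486,000 mg = 1486 g.
(b) Product at 10.7% available chlorine: 1486 / 0.107 = 13,890 g.
(b) Volume at density 1.17 g/mL: 13,890 g ÷ 1.17 g/mL = 11,870 mL.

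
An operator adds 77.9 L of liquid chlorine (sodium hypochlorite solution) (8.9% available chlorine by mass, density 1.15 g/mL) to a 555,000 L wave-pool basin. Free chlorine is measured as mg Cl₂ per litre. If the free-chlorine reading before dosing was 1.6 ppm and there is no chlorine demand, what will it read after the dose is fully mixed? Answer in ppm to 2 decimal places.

15.97 ppm

Mass of solution: 77.9 L × 1000 mL/L × 1.15 g/mL = 89,580 g.
Available chlorine delivered: 89,580 g × 0.089 = 7973 g as Cl₂.
Concentration rise: 7973 g / 555,000 L = 14.37 mg/L = 14.37 ppm.
Final FC: 1.6 + 14.37 = 15.97 ppm.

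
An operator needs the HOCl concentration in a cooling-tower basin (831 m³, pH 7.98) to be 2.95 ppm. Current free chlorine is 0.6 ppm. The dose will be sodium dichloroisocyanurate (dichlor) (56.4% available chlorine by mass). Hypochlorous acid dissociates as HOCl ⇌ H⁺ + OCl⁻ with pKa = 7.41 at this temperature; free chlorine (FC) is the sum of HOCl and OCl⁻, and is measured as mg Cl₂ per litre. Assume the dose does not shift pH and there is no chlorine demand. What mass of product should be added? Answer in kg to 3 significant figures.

19.6 kg

Volume: 831 m³ = 831,000 L.
[OCl⁻]/[HOCl] = 10^(pH − pKa) = 10^(7.98 − 7.41) = 3.715; fraction as HOCl = 1/(1 + 3.715) = 0.2121.
Free chlorine required for 2.95 ppm HOCl: 2.95 / 0.2121 = 13.91 ppm.
FC to add: 13.91 − 0.6 = 13.31 mg/L as Cl₂.
Cl₂ equivalent: 13.31 mg/L × 831,000 L = 11,060 g.
Product at 56.4% available Cl: 11,060 / 0.564 = 19,610 g.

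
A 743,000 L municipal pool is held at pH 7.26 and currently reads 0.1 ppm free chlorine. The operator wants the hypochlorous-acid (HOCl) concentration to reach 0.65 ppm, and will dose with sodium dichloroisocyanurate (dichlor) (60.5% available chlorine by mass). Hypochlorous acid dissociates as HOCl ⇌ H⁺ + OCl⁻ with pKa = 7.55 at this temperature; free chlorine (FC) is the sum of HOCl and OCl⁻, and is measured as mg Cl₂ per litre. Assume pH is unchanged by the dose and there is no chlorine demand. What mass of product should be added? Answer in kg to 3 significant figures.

1.08 kg

[OCl⁻]/[HOCl] = 10^(pH − pKa) = 10^(7.26 − 7.55) = 0.5129; fraction as HOCl = 1/(1 + 0.5129) = 0.661.
Free chlorine required for 0.65 ppm HOCl: 0.65 / 0.661 = 0.9834 ppm.
FC to add: 0.9834 − 0.1 = 0.8834 mg/L as Cl₂.
Cl₂ equivalent: 0.8834 mg/L × 743,000 L = 656.3 g.
Product at 60.5% available Cl: 656.3 / 0.605 = 1085 g.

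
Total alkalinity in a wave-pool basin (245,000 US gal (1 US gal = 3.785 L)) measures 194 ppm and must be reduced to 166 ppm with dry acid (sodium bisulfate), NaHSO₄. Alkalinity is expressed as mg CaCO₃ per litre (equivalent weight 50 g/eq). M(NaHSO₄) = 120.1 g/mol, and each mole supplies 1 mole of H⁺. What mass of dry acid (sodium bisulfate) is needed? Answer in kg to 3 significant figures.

62.4 kg

Volume: 245,000 US gal × 3.785 L/gal = 927,325 L.
Alkalinity to neutralize: (194 − 166) = 28 mg/L as CaCO₃ × 927,325 L = 25,970 g as CaCO₃.
Equivalents of H⁺ required: 25,970 ÷ 50 g/eq = 519.3 eq = 519.3 mol NaHSO₄.
Mass of NaHSO₄: 519.3 × 120.1 = 62,370 g.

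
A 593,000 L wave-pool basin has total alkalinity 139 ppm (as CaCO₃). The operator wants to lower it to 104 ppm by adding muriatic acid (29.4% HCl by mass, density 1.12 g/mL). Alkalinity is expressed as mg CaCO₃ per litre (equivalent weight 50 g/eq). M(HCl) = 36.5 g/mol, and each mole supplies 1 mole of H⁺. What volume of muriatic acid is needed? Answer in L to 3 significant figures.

Alkalinity to neutralize: (139 − 104) = 35 mg/L as CaCO₃ × 593,000 L = 20,760 g as CaCO₃.
Equivalents of H⁺ required: 20,760 ÷ 50 g/eq = 415.1 eq = 415.1 mol HCl.
Mass of HCl: 415.1 × 36.5 = 15,150 g.
Mass of 29.4% solution: 15,150 / 0.294 = 51,530 g.
Volume: 51,530 g ÷ 1.12 g/mL = 46,010 mL.

46.0 L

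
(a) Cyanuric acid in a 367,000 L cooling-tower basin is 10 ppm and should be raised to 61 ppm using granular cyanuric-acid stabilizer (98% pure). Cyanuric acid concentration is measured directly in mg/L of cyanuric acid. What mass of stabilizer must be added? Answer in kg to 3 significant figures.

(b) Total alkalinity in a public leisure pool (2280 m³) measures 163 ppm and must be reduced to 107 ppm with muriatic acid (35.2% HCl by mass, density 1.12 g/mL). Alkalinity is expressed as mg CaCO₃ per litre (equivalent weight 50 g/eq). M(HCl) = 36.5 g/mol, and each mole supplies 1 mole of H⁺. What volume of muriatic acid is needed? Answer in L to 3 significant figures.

(a) CYA to add: (61 − 10) = 51 mg/L × 367,000 L = 18,720 g cyanuric acid.
(a) At 98% purity: 18,720 / 0.98 = 19,100 g product.

(b) Volume: 2280 m³ = 2,280,000 L.
(b) Alkalinity to neutralize: (163 − 107) = 56 mg/L as CaCO₃ × 2,280,000 L = 127,700 g as CaCO₃.
(b) Equivalents of H⁺ required: 127,700 ÷ 50 g/eq = 2554 eq = 2554 mol HCl.
(b) Mass of HCl: 2554 × 36.5 = 93,210 g.
(b) Mass of 35.2% solution: 93,210 / 0.352 = 264,800 g.
(b) Volume: 264,800 g ÷ 1.12 g/mL = 236,400 mL.

(a) 19.1 kg; (b) 236 L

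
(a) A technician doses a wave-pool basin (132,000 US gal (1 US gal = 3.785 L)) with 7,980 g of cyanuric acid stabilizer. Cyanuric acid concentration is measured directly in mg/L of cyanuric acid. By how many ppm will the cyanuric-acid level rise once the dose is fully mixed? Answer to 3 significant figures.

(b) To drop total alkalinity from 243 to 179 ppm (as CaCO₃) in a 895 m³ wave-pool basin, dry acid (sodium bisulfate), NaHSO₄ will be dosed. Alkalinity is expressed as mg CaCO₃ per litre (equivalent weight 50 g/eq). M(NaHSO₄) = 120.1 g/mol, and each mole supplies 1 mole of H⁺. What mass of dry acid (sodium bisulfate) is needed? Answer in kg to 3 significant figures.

(a) Volume: 132,000 US gal × 3.785 L/gal = 499,620 L.
(a) Rise: 7,980 g / 499,620 L × 1000 = 15.97 mg/L.

(b) Volume: 895 m³ = 895,000 L.
(b) Alkalinity to neutralize: (243 − 179) = 64 mg/L as CaCO₃ × 895,000 L = 57,280 g as CaCO₃.
(b) Equivalents of H⁺ required: 57,280 ÷ 50 g/eq = 1146 eq = 1146 mol NaHSO₄.
(b) Mass of NaHSO₄: 1146 × 120.1 = 137,600 g.

(a) 16.0 ppm; (b) 138 kg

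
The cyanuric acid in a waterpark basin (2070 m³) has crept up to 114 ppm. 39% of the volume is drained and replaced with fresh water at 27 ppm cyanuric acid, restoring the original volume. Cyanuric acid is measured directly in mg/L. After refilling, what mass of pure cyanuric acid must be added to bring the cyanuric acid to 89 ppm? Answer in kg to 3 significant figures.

18.5 kg

Volume: 2070 m³ = 2,070,000 L.
After draining 39% and refilling: 114 × 0.61 + 27 × 0.39 = 80.07 ppm.
Deficit to target: 89 − 80.07 = 8.93 mg/L.
Mass: 8.93 mg/L × 2,070,000 L = 18,490 g cyanuric acid.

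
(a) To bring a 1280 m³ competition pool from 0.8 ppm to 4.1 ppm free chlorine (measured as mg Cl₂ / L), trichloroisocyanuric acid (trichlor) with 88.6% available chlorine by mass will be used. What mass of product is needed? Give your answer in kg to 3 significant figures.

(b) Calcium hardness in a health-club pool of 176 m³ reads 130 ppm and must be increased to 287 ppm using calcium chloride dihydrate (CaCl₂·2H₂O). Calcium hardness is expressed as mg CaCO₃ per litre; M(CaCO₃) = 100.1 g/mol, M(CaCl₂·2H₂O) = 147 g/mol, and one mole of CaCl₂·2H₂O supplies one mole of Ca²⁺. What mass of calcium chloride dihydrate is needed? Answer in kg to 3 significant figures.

(a) Volume: 1280 m³ = 1,280,000 L.
(a) Chlorine deficit: 4.1 − 0.8 = 3.3 ppm = 3.3 mg/L as Cl₂.
(a) Cl₂ equivalent needed: 3.3 mg/L × 1,280,000 L = 4,224,000 mg = 4224 g.
(a) Product at 88.6% available chlorine: 4224 / 0.886 = 4767 g.

(b) Volume: 176 m³ = 176,000 L.
(b) Hardness to add: (287 − 130) = 157 mg/L as CaCO₃ × 176,000 L = 27,630 g as CaCO₃.
(b) Moles of Ca²⁺ (1 mol Ca²⁺ ≡ 1 mol CaCO₃): 27,630 / 100.1 g/mol = 276 mol.
(b) Mass of CaCl₂·2H₂O: 276 × 147 = 40,580 g.

(a) 4.77 kg; (b) 40.6 kg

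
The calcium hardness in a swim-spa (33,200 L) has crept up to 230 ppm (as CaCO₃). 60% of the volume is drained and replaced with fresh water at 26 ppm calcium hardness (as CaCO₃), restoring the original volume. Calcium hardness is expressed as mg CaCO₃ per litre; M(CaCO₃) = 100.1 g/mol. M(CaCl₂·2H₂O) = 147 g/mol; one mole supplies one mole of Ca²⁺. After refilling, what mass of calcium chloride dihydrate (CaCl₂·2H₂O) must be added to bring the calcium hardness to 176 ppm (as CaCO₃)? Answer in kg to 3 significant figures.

3.33 kg

After draining 60% and refilling: 230 × 0.40 + 26 × 0.60 = 107.6 ppm.
Deficit to target: 176 − 107.6 = 68.4 mg/L.
As CaCO₃: 68.4 mg/L × 33,200 L = 2271 g; ÷ 100.1 = 22.69 mol Ca²⁺.
Mass: 22.69 × 147 = 3335 g.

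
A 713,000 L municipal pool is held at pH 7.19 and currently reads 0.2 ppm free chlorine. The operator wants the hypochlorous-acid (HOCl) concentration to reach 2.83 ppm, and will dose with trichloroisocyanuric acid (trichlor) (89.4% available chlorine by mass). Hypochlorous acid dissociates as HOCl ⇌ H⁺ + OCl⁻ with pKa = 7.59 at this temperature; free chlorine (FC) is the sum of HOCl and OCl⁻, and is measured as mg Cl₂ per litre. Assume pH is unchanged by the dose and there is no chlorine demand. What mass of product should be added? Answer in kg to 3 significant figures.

[OCl⁻]/[HOCl] = 10^(pH − pKa) = 10^(7.19 − 7.59) = 0.3981; fraction as HOCl = 1/(1 + 0.3981) = 0.7153.
Free chlorine required for 2.83 ppm HOCl: 2.83 / 0.7153 = 3.957 ppm.
FC to add: 3.957 − 0.2 = 3.757 mg/L as Cl₂.
Cl₂ equivalent: 3.757 mg/L × 713,000 L = 2678 g.
Product at 89.4% available Cl: 2678 / 0.894 = 2996 g.

3.00 kg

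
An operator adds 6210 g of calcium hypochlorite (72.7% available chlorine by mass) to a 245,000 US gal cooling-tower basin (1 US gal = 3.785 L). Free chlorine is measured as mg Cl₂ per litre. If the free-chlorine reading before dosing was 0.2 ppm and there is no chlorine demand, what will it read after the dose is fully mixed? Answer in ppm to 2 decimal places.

5.07 ppm

Volume: 245,000 US gal × 3.785 L/gal = 927,325 L.
Available chlorine delivered: 6210 g × 0.727 = 4515 g as Cl₂.
Concentration rise: 4515 g / 927,325 L = 4.868 mg/L = 4.87 ppm.
Final FC: 0.2 + 4.87 = 5.07 ppm.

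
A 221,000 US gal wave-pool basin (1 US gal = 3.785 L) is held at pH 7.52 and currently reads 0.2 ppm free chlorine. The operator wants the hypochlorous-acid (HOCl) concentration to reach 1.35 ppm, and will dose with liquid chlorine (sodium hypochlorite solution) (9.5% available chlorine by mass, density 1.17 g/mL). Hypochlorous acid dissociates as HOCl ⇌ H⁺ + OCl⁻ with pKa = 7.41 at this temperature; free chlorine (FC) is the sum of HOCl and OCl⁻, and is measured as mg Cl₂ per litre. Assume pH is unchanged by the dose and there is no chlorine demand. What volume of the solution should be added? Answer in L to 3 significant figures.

21.7 L

Volume: 221,000 US gal × 3.785 L/gal = 836,485 L.
[OCl⁻]/[HOCl] = 10^(pH − pKa) = 10^(7.52 − 7.41) = 1.288; fraction as HOCl = 1/(1 + 1.288) = 0.437.
Free chlorine required for 1.35 ppm HOCl: 1.35 / 0.437 = 3.089 ppm.
FC to add: 3.089 − 0.2 = 2.889 mg/L as Cl₂.
Cl₂ equivalent: 2.889 mg/L × 836,485 L = 2417 g.
Product at 9.5% available Cl: 2417 / 0.095 = 25,440 g.
Volume: 25,440 g ÷ 1.17 g/mL = 21,740 mL.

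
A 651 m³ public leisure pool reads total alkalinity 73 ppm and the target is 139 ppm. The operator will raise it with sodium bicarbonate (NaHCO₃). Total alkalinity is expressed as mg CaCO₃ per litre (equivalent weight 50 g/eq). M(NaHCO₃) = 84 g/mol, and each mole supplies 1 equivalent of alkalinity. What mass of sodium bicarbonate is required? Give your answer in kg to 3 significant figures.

72.2 kg

Volume: 651 m³ = 651,000 L.
Alkalinity to add: (139 − 73) = 66 mg/L as CaCO₃ × 651,000 L = 42,970 g as CaCO₃.
Equivalents: 42,970 g ÷ 50 g/eq = 859.3 eq.
NaHCO₃ supplies 1 eq per mole → 859.3 mol.
Mass: 859.3 mol × 84 g/mol = 72,180 g.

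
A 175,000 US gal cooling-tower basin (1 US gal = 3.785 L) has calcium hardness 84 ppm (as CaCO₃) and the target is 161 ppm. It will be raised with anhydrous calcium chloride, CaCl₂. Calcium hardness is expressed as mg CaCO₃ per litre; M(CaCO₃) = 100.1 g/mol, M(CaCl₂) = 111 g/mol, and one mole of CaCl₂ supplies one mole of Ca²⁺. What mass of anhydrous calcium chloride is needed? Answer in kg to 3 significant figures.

Volume: 175,000 US gal × 3.785 L/gal = 662,375 L.
Hardness to add: (161 − 84) = 77 mg/L as CaCO₃ × 662,375 L = 51,000 g as CaCO₃.
Moles of Ca²⁺ (1 mol Ca²⁺ ≡ 1 mol CaCO₃): 51,000 / 100.1 g/mol = 509.5 mol.
Mass of CaCl₂: 509.5 × 111 = 56,560 g.

56.6 kg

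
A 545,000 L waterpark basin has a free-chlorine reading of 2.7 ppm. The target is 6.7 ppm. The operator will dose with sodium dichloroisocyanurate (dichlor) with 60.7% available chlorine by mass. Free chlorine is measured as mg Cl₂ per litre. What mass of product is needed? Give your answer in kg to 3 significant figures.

3.59 kg

Chlorine deficit: 6.7 − 2.7 = 4 ppm = 4 mg/L as Cl₂.
Cl₂ equivalent needed: 4 mg/L × 545,000 L = 2,180,000 mg = 2180 g.
Product at 60.7% available chlorine: 2180 / 0.607 = 3591 g.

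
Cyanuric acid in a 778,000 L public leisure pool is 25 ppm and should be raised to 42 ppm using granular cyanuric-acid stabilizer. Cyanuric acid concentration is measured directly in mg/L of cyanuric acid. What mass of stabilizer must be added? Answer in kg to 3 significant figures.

13.2 kg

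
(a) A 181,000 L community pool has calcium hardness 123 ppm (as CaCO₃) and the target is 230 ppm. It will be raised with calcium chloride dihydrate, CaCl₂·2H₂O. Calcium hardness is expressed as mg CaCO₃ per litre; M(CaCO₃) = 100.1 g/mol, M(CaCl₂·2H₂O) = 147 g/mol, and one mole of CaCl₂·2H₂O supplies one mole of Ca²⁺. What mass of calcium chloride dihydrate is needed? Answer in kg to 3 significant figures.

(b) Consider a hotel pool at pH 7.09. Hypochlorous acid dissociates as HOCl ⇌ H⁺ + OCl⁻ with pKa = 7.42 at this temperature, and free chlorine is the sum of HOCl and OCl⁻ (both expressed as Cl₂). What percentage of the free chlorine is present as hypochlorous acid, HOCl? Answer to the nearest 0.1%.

(a) Hardness to add: (230 − 123) = 107 mg/L as CaCO₃ × 181,000 L = 19,370 g as CaCO₃.
(a) Moles of Ca²⁺ (1 mol Ca²⁺ ≡ 1 mol CaCO₃): 19,370 / 100.1 g/mol = 193.5 mol.
(a) Mass of CaCl₂·2H₂O: 193.5 × 147 = 28,440 g.

(b) [OCl⁻]/[HOCl] = 10^(pH − pKa) = 10^(7.09 − 7.42) = 10^-0.33 = 0.4677.
(b) Fraction as HOCl = 1 / (1 + 0.4677) = 0.6813.

(a) 28.4 kg; (b) 68.1%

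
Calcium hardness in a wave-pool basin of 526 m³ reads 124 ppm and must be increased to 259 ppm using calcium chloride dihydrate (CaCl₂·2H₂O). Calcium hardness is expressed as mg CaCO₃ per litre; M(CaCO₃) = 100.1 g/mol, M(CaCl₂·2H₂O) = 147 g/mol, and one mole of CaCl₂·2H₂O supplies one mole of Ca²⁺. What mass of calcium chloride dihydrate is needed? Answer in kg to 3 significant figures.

104 kg

Volume: 526 m³ = 526,000 L.
Hardness to add: (259 − 124) = 135 mg/L as CaCO₃ × 526,000 L = 71,010 g as CaCO₃.
Moles of Ca²⁺ (1 mol Ca²⁺ ≡ 1 mol CaCO₃): 71,010 / 100.1 g/mol = 709.4 mol.
Mass of CaCl₂·2H₂O: 709.4 × 147 = 104,300 g.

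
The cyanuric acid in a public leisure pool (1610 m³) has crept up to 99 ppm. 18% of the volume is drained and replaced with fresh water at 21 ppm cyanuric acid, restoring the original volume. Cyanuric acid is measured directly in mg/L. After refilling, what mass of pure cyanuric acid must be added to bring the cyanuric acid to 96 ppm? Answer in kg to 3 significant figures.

17.8 kg

Volume: 1610 m³ = 1,610,000 L.
After draining 18% and refilling: 99 × 0.82 + 21 × 0.18 = 84.96 ppm.
Deficit to target: 96 − 84.96 = 11.04 mg/L.
Mass: 11.04 mg/L × 1,610,000 L = 17,770 g cyanuric acid.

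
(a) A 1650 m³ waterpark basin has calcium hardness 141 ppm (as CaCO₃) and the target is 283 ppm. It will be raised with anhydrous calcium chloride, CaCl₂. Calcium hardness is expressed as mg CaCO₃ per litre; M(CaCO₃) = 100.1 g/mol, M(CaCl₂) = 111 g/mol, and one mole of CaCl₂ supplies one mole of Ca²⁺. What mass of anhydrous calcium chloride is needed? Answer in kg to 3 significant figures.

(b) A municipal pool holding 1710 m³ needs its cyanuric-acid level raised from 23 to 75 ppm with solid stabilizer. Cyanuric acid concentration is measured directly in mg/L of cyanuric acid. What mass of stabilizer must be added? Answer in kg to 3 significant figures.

(a) Volume: 1650 m³ = 1,650,000 L.
(a) Hardness to add: (283 − 141) = 142 mg/L as CaCO₃ × 1,650,000 L = 234,300 g as CaCO₃.
(a) Moles of Ca²⁺ (1 mol Ca²⁺ ≡ 1 mol CaCO₃): 234,300 / 100.1 g/mol = 2341 mol.
(a) Mass of CaCl₂: 2341 × 111 = 259,800 g.

(b) Volume: 1710 m³ = 1,710,000 L.
(b) CYA to add: (75 − 23) = 52 mg/L × 1,710,000 L = 88,920 g cyanuric acid.

(a) 260 kg; (b) 88.9 kg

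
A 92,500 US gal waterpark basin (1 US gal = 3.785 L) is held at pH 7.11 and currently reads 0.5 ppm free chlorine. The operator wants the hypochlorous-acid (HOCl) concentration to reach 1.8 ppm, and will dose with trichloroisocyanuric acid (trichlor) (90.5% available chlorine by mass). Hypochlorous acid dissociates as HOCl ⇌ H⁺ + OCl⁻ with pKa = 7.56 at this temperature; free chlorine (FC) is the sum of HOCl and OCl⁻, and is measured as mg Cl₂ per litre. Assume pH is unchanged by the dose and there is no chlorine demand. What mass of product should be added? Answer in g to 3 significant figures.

Volume: 92,500 US gal × 3.785 L/gal = 350,112 L.
[OCl⁻]/[HOCl] = 10^(pH − pKa) = 10^(7.11 − 7.56) = 0.3548; fraction as HOCl = 1/(1 + 0.3548) = 0.7381.
Free chlorine required for 1.8 ppm HOCl: 1.8 / 0.7381 = 2.439 ppm.
FC to add: 2.439 − 0.5 = 1.939 mg/L as Cl₂.
Cl₂ equivalent: 1.939 mg/L × 350,112 L = 678.8 g.
Product at 90.5% available Cl: 678.8 / 0.905 = 750 g.

750 g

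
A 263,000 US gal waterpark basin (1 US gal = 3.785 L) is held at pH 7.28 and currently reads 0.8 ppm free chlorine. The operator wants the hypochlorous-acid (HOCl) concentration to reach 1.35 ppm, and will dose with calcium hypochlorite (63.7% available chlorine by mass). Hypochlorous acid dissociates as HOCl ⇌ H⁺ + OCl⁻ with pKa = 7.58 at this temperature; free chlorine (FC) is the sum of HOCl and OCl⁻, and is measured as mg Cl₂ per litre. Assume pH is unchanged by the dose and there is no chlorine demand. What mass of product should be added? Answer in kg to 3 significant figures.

1.92 kg

Volume: 263,000 US gal × 3.785 L/gal = 995,455 L.
[OCl⁻]/[HOCl] = 10^(pH − pKa) = 10^(7.28 − 7.58) = 0.5012; fraction as HOCl = 1/(1 + 0.5012) = 0.6661.
Free chlorine required for 1.35 ppm HOCl: 1.35 / 0.6661 = 2.027 ppm.
FC to add: 2.027 − 0.8 = 1.227 mg/L as Cl₂.
Cl₂ equivalent: 1.227 mg/L × 995,455 L = 1221 g.
Product at 63.7% available Cl: 1221 / 0.637 = 1917 g.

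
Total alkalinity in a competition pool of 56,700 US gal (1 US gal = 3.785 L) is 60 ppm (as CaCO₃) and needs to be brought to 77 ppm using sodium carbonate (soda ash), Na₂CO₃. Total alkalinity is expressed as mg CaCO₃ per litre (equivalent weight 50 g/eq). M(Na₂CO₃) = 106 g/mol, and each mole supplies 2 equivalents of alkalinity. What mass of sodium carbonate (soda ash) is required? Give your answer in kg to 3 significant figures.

Volume: 56,700 US gal × 3.785 L/gal = 214,610 L.
Alkalinity to add: (77 − 60) = 17 mg/L as CaCO₃ × 214,610 L = 3648 g as CaCO₃.
Equivalents: 3648 g ÷ 50 g/eq = 72.97 eq.
Each mole of Na₂CO₃ supplies 2 eq, so 72.97 / 2 = 36.48 mol.
Mass: 36.48 mol × 106 g/mol = 3867 g.

3.87 kg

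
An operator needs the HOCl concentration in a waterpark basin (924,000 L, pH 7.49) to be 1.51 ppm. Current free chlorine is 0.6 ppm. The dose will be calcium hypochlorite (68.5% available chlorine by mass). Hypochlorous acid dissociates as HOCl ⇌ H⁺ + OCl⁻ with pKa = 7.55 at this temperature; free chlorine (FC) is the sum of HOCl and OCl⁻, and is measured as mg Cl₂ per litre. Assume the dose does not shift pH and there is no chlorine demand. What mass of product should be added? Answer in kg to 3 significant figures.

3.00 kg

[OCl⁻]/[HOCl] = 10^(pH − pKa) = 10^(7.49 − 7.55) = 0.871; fraction as HOCl = 1/(1 + 0.871) = 0.5345.
Free chlorine required for 1.51 ppm HOCl: 1.51 / 0.5345 = 2.825 ppm.
FC to add: 2.825 − 0.6 = 2.225 mg/L as Cl₂.
Cl₂ equivalent: 2.225 mg/L × 924,000 L = 2056 g.
Product at 68.5% available Cl: 2056 / 0.685 = 3002 g.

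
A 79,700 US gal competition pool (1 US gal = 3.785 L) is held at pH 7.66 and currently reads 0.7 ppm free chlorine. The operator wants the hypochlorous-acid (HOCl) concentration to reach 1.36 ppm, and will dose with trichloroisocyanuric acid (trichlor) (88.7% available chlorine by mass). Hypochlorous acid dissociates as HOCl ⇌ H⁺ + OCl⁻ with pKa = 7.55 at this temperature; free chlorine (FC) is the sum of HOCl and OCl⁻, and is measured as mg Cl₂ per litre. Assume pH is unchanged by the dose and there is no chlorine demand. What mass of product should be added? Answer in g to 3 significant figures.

820 g

Volume: 79,700 US gal × 3.785 L/gal = 301,664 L.
[OCl⁻]/[HOCl] = 10^(pH − pKa) = 10^(7.66 − 7.55) = 1.288; fraction as HOCl = 1/(1 + 1.288) = 0.437.
Free chlorine required for 1.36 ppm HOCl: 1.36 / 0.437 = 3.112 ppm.
FC to add: 3.112 − 0.7 = 2.412 mg/L as Cl₂.
Cl₂ equivalent: 2.412 mg/L × 301,664 L = 727.6 g.
Product at 88.7% available Cl: 727.6 / 0.887 = 820.3 g.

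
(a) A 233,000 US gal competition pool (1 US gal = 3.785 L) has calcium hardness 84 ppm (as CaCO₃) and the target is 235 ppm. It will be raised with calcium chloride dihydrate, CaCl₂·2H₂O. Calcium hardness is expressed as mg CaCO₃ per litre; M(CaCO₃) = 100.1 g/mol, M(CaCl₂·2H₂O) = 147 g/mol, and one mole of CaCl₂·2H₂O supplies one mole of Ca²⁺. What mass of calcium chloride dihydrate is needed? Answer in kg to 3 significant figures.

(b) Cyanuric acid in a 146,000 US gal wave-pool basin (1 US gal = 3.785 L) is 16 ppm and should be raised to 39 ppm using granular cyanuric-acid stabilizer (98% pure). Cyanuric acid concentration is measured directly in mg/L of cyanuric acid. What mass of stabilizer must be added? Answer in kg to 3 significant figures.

(a) 196 kg; (b) 13.0 kg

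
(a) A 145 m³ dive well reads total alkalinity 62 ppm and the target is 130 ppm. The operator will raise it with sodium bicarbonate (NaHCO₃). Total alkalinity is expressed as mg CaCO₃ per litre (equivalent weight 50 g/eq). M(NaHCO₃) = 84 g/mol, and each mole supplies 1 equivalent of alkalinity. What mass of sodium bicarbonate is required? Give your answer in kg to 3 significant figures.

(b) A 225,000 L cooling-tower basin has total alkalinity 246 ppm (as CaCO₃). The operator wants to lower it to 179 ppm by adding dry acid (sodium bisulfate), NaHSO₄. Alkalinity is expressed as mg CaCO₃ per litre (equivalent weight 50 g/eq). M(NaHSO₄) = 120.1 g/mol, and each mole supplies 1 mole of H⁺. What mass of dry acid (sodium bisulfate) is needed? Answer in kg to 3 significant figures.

(a) 16.6 kg; (b) 36.2 kg

(a) Volume: 145 m³ = 145,000 L.
(a) Alkalinity to add: (130 − 62) = 68 mg/L as CaCO₃ × 145,000 L = 9860 g as CaCO₃.
(a) Equivalents: 9860 g ÷ 50 g/eq = 197.2 eq.
(a) NaHCO₃ supplies 1 eq per mole → 197.2 mol.
(a) Mass: 197.2 mol × 84 g/mol = 16,560 g.

(b) Alkalinity to neutralize: (246 − 179) = 67 mg/L as CaCO₃ × 225,000 L = 15,080 g as CaCO₃.
(b) Equivalents of H⁺ required: 15,080 ÷ 50 g/eq = 301.5 eq = 301.5 mol NaHSO₄.
(b) Mass of NaHSO₄: 301.5 × 120.1 = 36,210 g.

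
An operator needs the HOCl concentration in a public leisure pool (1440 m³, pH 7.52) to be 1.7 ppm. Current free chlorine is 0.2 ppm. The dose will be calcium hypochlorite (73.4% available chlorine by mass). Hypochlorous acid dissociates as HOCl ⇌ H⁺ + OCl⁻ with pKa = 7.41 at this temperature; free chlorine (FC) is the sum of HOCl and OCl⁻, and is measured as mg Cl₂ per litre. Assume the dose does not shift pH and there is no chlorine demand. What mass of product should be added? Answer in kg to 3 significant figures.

Volume: 1440 m³ = 1,440,000 L.
[OCl⁻]/[HOCl] = 10^(pH − pKa) = 10^(7.52 − 7.41) = 1.288; fraction as HOCl = 1/(1 + 1.288) = 0.437.
Free chlorine required for 1.7 ppm HOCl: 1.7 / 0.437 = 3.89 ppm.
FC to add: 3.89 − 0.2 = 3.69 mg/L as Cl₂.
Cl₂ equivalent: 3.69 mg/L × 1,440,000 L = 5314 g.
Product at 73.4% available Cl: 5314 / 0.734 = 7239 g.

7.24 kg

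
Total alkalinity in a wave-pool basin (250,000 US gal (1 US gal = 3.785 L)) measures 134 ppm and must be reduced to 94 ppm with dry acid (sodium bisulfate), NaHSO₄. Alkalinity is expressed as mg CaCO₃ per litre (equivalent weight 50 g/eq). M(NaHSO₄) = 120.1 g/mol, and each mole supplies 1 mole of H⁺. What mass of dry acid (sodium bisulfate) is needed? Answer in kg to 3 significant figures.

Volume: 250,000 US gal × 3.785 L/gal = 946,250 L.
Alkalinity to neutralize: (134 − 94) = 40 mg/L as CaCO₃ × 946,250 L = 37,850 g as CaCO₃.
Equivalents of H⁺ required: 37,850 ÷ 50 g/eq = 757 eq = 757 mol NaHSO₄.
Mass of NaHSO₄: 757 × 120.1 = 90,920 g.

90.9 kg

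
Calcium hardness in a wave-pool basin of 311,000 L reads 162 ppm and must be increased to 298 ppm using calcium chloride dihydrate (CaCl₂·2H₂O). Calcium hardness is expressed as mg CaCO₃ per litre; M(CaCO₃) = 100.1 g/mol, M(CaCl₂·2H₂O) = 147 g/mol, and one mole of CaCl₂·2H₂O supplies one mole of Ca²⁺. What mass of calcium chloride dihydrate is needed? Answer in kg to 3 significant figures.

Hardness to add: (298 − 162) = 136 mg/L as CaCO₃ × 311,000 L = 42,300 g as CaCO₃.
Moles of Ca²⁺ (1 mol Ca²⁺ ≡ 1 mol CaCO₃): 42,300 / 100.1 g/mol = 422.5 mol.
Mass of CaCl₂·2H₂O: 422.5 × 147 = 62,110 g.

62.1 kg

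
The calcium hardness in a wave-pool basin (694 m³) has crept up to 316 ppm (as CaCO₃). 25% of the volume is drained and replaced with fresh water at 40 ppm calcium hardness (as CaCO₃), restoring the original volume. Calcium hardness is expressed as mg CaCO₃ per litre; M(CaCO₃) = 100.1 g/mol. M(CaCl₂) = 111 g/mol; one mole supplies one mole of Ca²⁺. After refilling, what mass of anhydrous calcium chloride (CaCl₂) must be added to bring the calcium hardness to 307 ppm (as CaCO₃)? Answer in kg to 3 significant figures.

46.2 kg

Volume: 694 m³ = 694,000 L.
After draining 25% and refilling: 316 × 0.75 + 40 × 0.25 = 247 ppm.
Deficit to target: 307 − 247 = 60 mg/L.
As CaCO₃: 60 mg/L × 694,000 L = 41,640 g; ÷ 100.1 = 416 mol Ca²⁺.
Mass: 416 × 111 = 46,170 g.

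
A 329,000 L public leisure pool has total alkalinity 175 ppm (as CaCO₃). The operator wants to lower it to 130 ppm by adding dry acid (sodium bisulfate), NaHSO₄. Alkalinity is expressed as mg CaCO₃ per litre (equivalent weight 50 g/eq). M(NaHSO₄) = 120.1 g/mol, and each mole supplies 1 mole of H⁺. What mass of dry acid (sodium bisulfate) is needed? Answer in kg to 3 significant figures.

Alkalinity to neutralize: (175 − 130) = 45 mg/L as CaCO₃ × 329,000 L = 14,800 g as CaCO₃.
Equivalents of H⁺ required: 14,800 ÷ 50 g/eq = 296.1 eq = 296.1 mol NaHSO₄.
Mass of NaHSO₄: 296.1 × 120.1 = 35,560 g.

35.6 kg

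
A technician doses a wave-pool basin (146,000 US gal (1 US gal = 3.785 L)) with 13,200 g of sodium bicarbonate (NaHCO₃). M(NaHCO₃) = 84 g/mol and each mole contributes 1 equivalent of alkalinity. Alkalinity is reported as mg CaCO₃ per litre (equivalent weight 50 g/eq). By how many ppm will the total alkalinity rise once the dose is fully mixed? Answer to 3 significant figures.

14.2 ppm

Volume: 146,000 US gal × 3.785 L/gal = 552,610 L.
Moles of NaHCO₃: 13,200 g ÷ 84 g/mol = 157.1 mol → 157.1 eq of alkalinity.
As CaCO₃: 157.1 eq × 50 g/eq = 7857 g.
Rise: 7857 g / 552,610 L × 1000 = 14.22 mg/L.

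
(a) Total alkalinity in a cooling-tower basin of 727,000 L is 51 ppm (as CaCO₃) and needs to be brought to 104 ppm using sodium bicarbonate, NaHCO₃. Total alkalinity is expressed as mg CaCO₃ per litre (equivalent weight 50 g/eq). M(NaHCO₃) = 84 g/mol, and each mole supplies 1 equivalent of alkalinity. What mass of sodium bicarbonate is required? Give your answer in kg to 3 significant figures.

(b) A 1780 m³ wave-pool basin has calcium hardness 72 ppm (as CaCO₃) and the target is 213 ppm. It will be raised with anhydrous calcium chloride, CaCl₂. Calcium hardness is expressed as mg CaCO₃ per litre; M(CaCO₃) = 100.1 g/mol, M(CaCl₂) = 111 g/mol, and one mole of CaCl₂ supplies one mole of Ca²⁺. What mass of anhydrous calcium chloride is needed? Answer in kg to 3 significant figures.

(a) 64.7 kg; (b) 278 kg

(a) Alkalinity to add: (104 − 51) = 53 mg/L as CaCO₃ × 727,000 L = 38,530 g as CaCO₃.
(a) Equivalents: 38,530 g ÷ 50 g/eq = 770.6 eq.
(a) NaHCO₃ supplies 1 eq per mole → 770.6 mol.
(a) Mass: 770.6 mol × 84 g/mol = 64,730 g.

(b) Volume: 1780 m³ = 1,780,000 L.
(b) Hardness to add: (213 − 72) = 141 mg/L as CaCO₃ × 1,780,000 L = 251,000 g as CaCO₃.
(b) Moles of Ca²⁺ (1 mol Ca²⁺ ≡ 1 mol CaCO₃): 251,000 / 100.1 g/mol = 2507 mol.
(b) Mass of CaCl₂: 2507 × 111 = 278,300 g.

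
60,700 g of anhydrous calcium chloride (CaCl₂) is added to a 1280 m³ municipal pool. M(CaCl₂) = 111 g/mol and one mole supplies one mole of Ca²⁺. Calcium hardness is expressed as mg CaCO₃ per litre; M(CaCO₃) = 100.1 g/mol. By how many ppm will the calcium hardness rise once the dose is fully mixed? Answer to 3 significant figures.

Volume: 1280 m³ = 1,280,000 L.
Moles of Ca²⁺: 60,700 g ÷ 111 g/mol = 546.8 mol.
As CaCO₃: 546.8 mol × 100.1 g/mol = 54,740 g.
Rise: 54,740 g / 1,280,000 L × 1000 = 42.77 mg/L.

42.8 ppm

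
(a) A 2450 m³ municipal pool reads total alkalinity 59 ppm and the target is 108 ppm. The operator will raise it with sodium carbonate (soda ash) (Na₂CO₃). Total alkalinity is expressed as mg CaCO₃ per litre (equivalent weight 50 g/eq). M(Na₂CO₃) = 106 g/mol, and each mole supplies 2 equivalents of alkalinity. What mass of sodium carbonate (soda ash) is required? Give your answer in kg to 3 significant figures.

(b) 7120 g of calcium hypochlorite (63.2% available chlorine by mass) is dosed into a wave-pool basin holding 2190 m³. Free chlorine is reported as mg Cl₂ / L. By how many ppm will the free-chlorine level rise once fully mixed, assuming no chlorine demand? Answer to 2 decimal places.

(a) Volume: 2450 m³ = 2,450,000 L.
(a) Alkalinity to add: (108 − 59) = 49 mg/L as CaCO₃ × 2,450,000 L = 120,000 g as CaCO₃.
(a) Equivalents: 120,000 g ÷ 50 g/eq = 2401 eq.
(a) Each mole of Na₂CO₃ supplies 2 eq, so 2401 / 2 = 1200 mol.
(a) Mass: 1200 mol × 106 g/mol = 127,300 g.

(b) Volume: 2190 m³ = 2,190,000 L.
(b) Available chlorine delivered: 7120 g × 0.632 = 4500 g as Cl₂.
(b) Concentration rise: 4500 g / 2,190,000 L = 2.055 mg/L = 2.05 ppm.

(a) 127 kg; (b) 2.05 ppm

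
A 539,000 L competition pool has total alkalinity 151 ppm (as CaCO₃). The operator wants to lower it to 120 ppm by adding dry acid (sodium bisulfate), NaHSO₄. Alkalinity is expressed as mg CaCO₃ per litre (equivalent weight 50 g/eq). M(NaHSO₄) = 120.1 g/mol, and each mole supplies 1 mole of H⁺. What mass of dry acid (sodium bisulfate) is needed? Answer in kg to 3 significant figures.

40.1 kg

Alkalinity to neutralize: (151 − 120) = 31 mg/L as CaCO₃ × 539,000 L = 16,710 g as CaCO₃.
Equivalents of H⁺ required: 16,710 ÷ 50 g/eq = 334.2 eq = 334.2 mol NaHSO₄.
Mass of NaHSO₄: 334.2 × 120.1 = 40,140 g.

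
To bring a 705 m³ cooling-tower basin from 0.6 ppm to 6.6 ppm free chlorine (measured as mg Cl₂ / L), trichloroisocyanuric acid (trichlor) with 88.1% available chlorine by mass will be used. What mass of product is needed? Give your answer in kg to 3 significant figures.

4.80 kg

Volume: 705 m³ = 705,000 L.
Chlorine deficit: 6.6 − 0.6 = 6 ppm = 6 mg/L as Cl₂.
Cl₂ equivalent needed: 6 mg/L × 705,000 L = 4,230,000 mg = 4230 g.
Product at 88.1% available chlorine: 4230 / 0.881 = 4801 g.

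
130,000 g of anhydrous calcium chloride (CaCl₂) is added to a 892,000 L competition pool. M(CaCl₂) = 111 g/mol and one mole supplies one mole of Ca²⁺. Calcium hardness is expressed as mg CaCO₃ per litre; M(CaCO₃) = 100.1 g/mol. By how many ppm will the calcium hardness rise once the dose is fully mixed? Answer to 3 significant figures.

Moles of Ca²⁺: 130,000 g ÷ 111 g/mol = 1171 mol.
As CaCO₃: 1171 mol × 100.1 g/mol = 117,200 g.
Rise: 117,200 g / 892,000 L × 1000 = 131.4 mg/L.

131 ppm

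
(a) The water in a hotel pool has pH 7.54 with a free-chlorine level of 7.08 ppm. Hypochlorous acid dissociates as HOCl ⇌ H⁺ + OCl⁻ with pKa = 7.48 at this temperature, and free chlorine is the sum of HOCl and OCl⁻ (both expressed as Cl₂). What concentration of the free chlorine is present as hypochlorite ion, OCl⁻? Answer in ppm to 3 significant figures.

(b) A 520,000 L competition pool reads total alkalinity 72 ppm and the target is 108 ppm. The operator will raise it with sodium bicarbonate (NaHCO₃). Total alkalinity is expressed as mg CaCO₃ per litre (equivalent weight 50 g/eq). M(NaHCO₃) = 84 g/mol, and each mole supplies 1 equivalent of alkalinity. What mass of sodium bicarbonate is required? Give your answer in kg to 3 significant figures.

(a) [OCl⁻]/[HOCl] = 10^(pH − pKa) = 10^(7.54 − 7.48) = 10^0.06 = 1.148.
(a) Fraction as HOCl = 1 / (1 + 1.148) = 0.4655.
(a) OCl⁻ = (1 − 0.4655) × 7.08 ppm = 3.784 ppm.

(b) Alkalinity to add: (108 − 72) = 36 mg/L as CaCO₃ × 520,000 L = 18,720 g as CaCO₃.
(b) Equivalents: 18,720 g ÷ 50 g/eq = 374.4 eq.
(b) NaHCO₃ supplies 1 eq per mole → 374.4 mol.
(b) Mass: 374.4 mol × 84 g/mol = 31,450 g.

(a) 3.78 ppm; (b) 31.4 kg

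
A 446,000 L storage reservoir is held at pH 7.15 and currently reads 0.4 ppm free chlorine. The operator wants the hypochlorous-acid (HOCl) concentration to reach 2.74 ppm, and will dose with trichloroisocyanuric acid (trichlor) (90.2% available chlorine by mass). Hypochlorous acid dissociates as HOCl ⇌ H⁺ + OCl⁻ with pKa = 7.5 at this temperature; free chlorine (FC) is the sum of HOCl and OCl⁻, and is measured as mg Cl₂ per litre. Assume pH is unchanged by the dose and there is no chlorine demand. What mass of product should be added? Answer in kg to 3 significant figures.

[OCl⁻]/[HOCl] = 10^(pH − pKa) = 10^(7.15 − 7.5) = 0.4467; fraction as HOCl = 1/(1 + 0.4467) = 0.6912.
Free chlorine required for 2.74 ppm HOCl: 2.74 / 0.6912 = 3.964 ppm.
FC to add: 3.964 − 0.4 = 3.564 mg/L as Cl₂.
Cl₂ equivalent: 3.564 mg/L × 446,000 L = 1590 g.
Product at 90.2% available Cl: 1590 / 0.902 = 1762 g.

1.76 kg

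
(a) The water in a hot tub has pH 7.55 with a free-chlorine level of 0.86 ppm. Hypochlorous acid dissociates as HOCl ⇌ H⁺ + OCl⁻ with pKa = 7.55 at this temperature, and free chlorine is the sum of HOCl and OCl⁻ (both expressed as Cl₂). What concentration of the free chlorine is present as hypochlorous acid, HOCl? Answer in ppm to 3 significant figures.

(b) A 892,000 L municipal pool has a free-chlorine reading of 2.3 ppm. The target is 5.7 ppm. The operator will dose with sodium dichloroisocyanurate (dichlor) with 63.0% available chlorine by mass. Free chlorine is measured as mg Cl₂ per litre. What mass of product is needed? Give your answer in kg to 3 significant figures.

(a) 0.430 ppm; (b) 4.81 kg

(a) [OCl⁻]/[HOCl] = 10^(pH − pKa) = 10^(7.55 − 7.55) = 10^0.00 = 1.
(a) Fraction as HOCl = 1 / (1 + 1) = 0.5.
(a) HOCl = 0.5 × 0.86 ppm = 0.43 ppm.

(b) Chlorine deficit: 5.7 − 2.3 = 3.4 ppm = 3.4 mg/L as Cl₂.
(b) Cl₂ equivalent needed: 3.4 mg/L × 892,000 L = 3,033,000 mg = 3033 g.
(b) Product at 63.0% available chlorine: 3033 / 0.63 = 4814 g.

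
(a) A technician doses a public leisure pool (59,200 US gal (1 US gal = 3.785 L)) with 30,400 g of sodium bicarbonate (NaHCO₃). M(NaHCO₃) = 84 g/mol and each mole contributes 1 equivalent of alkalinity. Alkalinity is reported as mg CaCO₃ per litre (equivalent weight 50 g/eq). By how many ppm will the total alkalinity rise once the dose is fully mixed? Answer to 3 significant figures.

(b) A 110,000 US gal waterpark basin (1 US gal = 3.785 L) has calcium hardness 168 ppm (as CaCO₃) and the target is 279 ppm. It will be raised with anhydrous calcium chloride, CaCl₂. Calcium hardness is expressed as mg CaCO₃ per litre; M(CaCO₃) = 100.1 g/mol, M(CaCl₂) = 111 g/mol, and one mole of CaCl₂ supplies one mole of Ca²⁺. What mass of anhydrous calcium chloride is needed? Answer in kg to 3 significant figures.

(a) Volume: 59,200 US gal × 3.785 L/gal = 224,072 L.
(a) Moles of NaHCO₃: 30,400 g ÷ 84 g/mol = 361.9 mol → 361.9 eq of alkalinity.
(a) As CaCO₃: 361.9 eq × 50 g/eq = 18,100 g.
(a) Rise: 18,100 g / 224,072 L × 1000 = 80.76 mg/L.

(b) Volume: 110,000 US gal × 3.785 L/gal = 416,350 L.
(b) Hardness to add: (279 − 168) = 111 mg/L as CaCO₃ × 416,350 L = 46,210 g as CaCO₃.
(b) Moles of Ca²⁺ (1 mol Ca²⁺ ≡ 1 mol CaCO₃): 46,210 / 100.1 g/mol = 461.7 mol.
(b) Mass of CaCl₂: 461.7 × 111 = 51,250 g.

(a) 80.8 ppm; (b) 51.2 kg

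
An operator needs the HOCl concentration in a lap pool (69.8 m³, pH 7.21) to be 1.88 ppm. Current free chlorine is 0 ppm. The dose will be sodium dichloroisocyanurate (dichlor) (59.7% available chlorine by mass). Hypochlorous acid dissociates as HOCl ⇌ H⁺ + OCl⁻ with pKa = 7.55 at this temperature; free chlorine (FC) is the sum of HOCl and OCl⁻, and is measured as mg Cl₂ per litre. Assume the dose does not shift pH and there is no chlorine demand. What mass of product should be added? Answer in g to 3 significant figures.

Volume: 69.8 m³ = 69,800 L.
[OCl⁻]/[HOCl] = 10^(pH − pKa) = 10^(7.21 − 7.55) = 0.4571; fraction as HOCl = 1/(1 + 0.4571) = 0.6863.
Free chlorine required for 1.88 ppm HOCl: 1.88 / 0.6863 = 2.739 ppm.
FC to add: 2.739 − 0 = 2.739 mg/L as Cl₂.
Cl₂ equivalent: 2.739 mg/L × 69,800 L = 191.2 g.
Product at 59.7% available Cl: 191.2 / 0.597 = 320.3 g.

320 g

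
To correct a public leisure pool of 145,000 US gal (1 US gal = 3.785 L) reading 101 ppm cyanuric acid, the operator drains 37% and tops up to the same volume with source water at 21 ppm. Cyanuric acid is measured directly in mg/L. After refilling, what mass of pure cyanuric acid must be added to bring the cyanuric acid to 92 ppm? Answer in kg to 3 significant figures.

Volume: 145,000 US gal × 3.785 L/gal = 548,825 L.
After draining 37% and refilling: 101 × 0.63 + 21 × 0.37 = 71.4 ppm.
Deficit to target: 92 − 71.4 = 20.6 mg/L.
Mass: 20.6 mg/L × 548,825 L = 11,310 g cyanuric acid.

11.3 kg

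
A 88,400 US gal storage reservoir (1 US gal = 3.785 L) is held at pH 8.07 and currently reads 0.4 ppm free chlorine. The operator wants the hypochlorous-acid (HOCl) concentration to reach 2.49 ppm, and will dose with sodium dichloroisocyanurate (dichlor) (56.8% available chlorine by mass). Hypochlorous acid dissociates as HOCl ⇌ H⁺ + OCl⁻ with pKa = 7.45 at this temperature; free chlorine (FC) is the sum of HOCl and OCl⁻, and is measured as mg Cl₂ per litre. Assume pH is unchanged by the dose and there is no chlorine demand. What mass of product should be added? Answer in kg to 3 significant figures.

Volume: 88,400 US gal × 3.785 L/gal = 334,594 L.
[OCl⁻]/[HOCl] = 10^(pH − pKa) = 10^(8.07 − 7.45) = 4.169; fraction as HOCl = 1/(1 + 4.169) = 0.1935.
Free chlorine required for 2.49 ppm HOCl: 2.49 / 0.1935 = 12.87 ppm.
FC to add: 12.87 − 0.4 = 12.47 mg/L as Cl₂.
Cl₂ equivalent: 12.47 mg/L × 334,594 L = 4172 g.
Product at 56.8% available Cl: 4172 / 0.568 = 7346 g.

7.35 kg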